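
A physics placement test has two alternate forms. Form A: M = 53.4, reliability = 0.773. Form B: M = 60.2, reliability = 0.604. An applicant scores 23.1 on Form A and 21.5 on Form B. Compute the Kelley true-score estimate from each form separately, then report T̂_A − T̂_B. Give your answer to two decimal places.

T̂_A = 0.773(23.1) + 0.227(53.4) = 29.9781
T̂_B = 0.604(21.5) + 0.396(60.2) = 36.8252
T̂_A − T̂_B = -6.8471

-6.85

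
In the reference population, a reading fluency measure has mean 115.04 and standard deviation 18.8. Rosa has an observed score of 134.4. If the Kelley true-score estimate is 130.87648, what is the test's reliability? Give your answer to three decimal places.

T̂ = ρX + (1 − ρ)μ  ⇒  T̂ − μ = ρ(X − μ)
ρ = (T̂ − μ)/(X − μ) = (130.87648 − 115.04) / (134.4 − 115.04) = 15.83648 / 19.36 = 0.81800

0.818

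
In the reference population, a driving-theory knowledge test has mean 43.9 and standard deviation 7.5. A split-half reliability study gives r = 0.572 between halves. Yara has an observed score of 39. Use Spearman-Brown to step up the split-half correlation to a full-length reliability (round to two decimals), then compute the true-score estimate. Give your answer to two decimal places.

40.32

Spearman-Brown: ρ = 2r/(1 + r) = 2(0.572)/(1 + 0.572) = 1.1440/1.572 = 0.7277 → 0.73
T̂ = 0.73(39) + 0.27(43.9) = 28.47 + 11.853 = 40.323 → 40.32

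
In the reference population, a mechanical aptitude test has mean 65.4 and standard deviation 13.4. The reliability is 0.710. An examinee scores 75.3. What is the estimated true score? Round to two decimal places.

72.43

T̂ = 0.710(75.3) + 0.290(65.4) = 53.4630 + 18.9660 = 72.429 → 72.43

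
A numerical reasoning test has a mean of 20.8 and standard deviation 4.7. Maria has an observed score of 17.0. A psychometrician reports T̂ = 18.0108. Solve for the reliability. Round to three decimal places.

0.734

T̂ = ρX + (1 − ρ)μ  ⇒  T̂ − μ = ρ(X − μ)
ρ = (T̂ − μ)/(X − μ) = (18.0108 − 20.8) / (17.0 − 20.8) = -2.7892 / -3.8 = 0.73400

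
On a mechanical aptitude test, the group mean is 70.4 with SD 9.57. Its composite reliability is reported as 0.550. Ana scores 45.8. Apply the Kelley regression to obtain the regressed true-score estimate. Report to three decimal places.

Regress the observed score toward the mean by the unreliability: T̂ = 0.550·45.8 + 0.450·70.4 = 25.1900 + 31.6800 = 56.8700.

56.870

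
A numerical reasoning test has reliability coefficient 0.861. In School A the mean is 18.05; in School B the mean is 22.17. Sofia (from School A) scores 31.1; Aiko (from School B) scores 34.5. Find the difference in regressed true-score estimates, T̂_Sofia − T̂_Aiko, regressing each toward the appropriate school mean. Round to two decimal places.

-3.50

T̂_Sofia = 0.861(31.1) + 0.139(18.05) = 29.2861
T̂_Aiko = 0.861(34.5) + 0.139(22.17) = 32.7861
Difference = 29.2861 − 32.7861 = -3.5001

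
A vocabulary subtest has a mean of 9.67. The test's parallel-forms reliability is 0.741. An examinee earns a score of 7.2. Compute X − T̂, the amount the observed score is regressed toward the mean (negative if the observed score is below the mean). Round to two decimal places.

Regress the observed score toward the mean by the unreliability: T̂ = 0.741·7.2 + 0.259·9.67 = 5.3352 + 2.50453 = 7.8397.
X − T̂ = 7.2 − 7.840 = -0.640 → -0.64

-0.64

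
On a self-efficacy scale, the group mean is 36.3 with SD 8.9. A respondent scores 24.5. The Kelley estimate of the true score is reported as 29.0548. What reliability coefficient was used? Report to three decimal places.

0.614

T̂ = ρX + (1 − ρ)μ  ⇒  T̂ − μ = ρ(X − μ)
ρ = (T̂ − μ)/(X − μ) = (29.0548 − 36.3) / (24.5 − 36.3) = -7.2452 / -11.8 = 0.61400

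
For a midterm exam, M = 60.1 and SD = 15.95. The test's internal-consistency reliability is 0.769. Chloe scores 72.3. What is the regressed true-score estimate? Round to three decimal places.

69.482

T̂ = ρX + (1 − ρ)μ
  = 0.769 × 72.3 + 0.231 × 60.1
  = 55.5987 + 13.8831
  = 69.4818
  ≈ 69.482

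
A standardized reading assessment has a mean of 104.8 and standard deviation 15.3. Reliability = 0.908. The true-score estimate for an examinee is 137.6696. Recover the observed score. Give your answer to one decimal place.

141.0

T̂ = ρX + (1 − ρ)μ  ⇒  X = (T̂ − (1 − ρ)μ) / ρ
X = (137.6696 − 0.092 × 104.8) / 0.908 = (137.6696 − 9.6416) / 0.908 = 128.0280 / 0.908 = 141.000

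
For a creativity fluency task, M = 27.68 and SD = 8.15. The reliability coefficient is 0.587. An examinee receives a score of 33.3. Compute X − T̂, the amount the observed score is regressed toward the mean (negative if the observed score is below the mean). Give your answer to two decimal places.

T̂ = ρX + (1 − ρ)μ
  = 0.587 × 33.3 + 0.413 × 27.68
  = 19.5471 + 11.43184
  = 30.9789
  ≈ 30.979
X − T̂ = 33.3 − 30.979 = 2.321 → 2.32

2.32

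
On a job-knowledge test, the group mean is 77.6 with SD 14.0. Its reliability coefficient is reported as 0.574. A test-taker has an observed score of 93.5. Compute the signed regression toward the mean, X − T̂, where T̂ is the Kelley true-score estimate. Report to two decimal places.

6.77

T̂ = ρX + (1 − ρ)μ
  = 0.574 × 93.5 + 0.426 × 77.6
  = 53.6690 + 33.0576
  = 86.7266
  ≈ 86.727
X − T̂ = 93.5 − 86.727 = 6.773 → 6.77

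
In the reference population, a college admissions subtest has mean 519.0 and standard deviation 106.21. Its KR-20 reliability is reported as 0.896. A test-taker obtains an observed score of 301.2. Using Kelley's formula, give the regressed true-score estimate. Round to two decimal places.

323.85

Kelley's formula gives T̂ = 0.896·301.2 + 0.104·519.0 = 269.8752 + 53.9760 = 323.851.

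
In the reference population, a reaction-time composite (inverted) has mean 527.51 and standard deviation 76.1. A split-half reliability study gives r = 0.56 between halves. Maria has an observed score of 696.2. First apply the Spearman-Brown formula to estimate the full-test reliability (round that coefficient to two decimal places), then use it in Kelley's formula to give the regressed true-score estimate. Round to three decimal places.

Spearman-Brown: ρ = 2r/(1 + r) = 2(0.56)/(1 + 0.56) = 1.120/1.56 = 0.7179 → 0.72
T̂ = 0.72(696.2) + 0.28(527.51) = 501.264 + 147.7028 = 648.9668 → 648.967

648.967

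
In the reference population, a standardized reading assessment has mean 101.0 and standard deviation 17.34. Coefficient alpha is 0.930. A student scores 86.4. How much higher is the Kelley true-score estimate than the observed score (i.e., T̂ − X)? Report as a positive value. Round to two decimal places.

1.02

T̂ = 0.930(86.4) + 0.070(101.0) = 80.3520 + 7.0700 = 87.4220 → 87.422
T̂ − X = 87.422 − 86.4 = 1.022 → 1.02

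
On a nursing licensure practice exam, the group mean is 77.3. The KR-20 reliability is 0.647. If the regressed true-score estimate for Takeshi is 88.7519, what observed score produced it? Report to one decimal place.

95.0

T̂ = ρX + (1 − ρ)μ  ⇒  X = (T̂ − (1 − ρ)μ) / ρ
X = (88.7519 − 0.353 × 77.3) / 0.647 = (88.7519 − 27.2869) / 0.647 = 61.4650 / 0.647 = 95.000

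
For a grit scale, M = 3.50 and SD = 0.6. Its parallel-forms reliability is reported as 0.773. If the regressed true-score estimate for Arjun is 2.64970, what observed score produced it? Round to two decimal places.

2.40

T̂ = ρX + (1 − ρ)μ  ⇒  X = (T̂ − (1 − ρ)μ) / ρ
X = (2.64970 − 0.227 × 3.50) / 0.773 = (2.64970 − 0.79450) / 0.773 = 1.85520 / 0.773 = 2.4000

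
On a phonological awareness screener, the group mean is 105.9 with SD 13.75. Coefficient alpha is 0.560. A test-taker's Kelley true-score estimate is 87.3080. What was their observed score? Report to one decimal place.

T̂ = ρX + (1 − ρ)μ  ⇒  X = (T̂ − (1 − ρ)μ) / ρ
X = (87.3080 − 0.440 × 105.9) / 0.560 = (87.3080 − 46.5960) / 0.560 = 40.7120 / 0.560 = 72.700

72.7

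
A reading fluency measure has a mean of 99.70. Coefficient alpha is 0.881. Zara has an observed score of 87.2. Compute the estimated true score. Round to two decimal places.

88.69

T̂ = ρX + (1 − ρ)μ
  = 0.881 × 87.2 + 0.119 × 99.70
  = 76.8232 + 11.86430
  = 88.688
  ≈ 88.69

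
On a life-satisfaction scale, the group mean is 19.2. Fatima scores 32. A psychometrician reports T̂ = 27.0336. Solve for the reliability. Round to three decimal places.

0.612

T̂ = ρX + (1 − ρ)μ  ⇒  T̂ − μ = ρ(X − μ)
ρ = (T̂ − μ)/(X − μ) = (27.0336 − 19.2) / (32 − 19.2) = 7.8336 / 12.8 = 0.61200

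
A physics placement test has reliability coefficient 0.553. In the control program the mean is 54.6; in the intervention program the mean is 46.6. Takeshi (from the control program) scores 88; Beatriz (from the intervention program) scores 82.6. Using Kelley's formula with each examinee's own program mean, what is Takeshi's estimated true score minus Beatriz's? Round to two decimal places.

T̂_Takeshi = 0.553(88) + 0.447(54.6) = 73.0702
T̂_Beatriz = 0.553(82.6) + 0.447(46.6) = 66.5080
Difference = 73.0702 − 66.5080 = 6.5622

6.56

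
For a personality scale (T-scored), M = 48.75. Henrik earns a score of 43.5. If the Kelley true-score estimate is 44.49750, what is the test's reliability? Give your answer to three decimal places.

0.810

T̂ = ρX + (1 − ρ)μ  ⇒  T̂ − μ = ρ(X − μ)
ρ = (T̂ − μ)/(X − μ) = (44.49750 − 48.75) / (43.5 − 48.75) = -4.25250 / -5.25 = 0.81000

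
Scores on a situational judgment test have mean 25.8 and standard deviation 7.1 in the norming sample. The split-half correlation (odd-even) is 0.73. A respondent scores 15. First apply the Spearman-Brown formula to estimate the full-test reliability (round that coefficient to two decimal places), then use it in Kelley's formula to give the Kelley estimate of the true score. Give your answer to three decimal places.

Spearman-Brown: ρ = 2r/(1 + r) = 2(0.73)/(1 + 0.73) = 1.460/1.73 = 0.8439 → 0.84
T̂ = 0.84(15) + 0.16(25.8) = 12.60 + 4.128 = 16.7280 → 16.728

16.728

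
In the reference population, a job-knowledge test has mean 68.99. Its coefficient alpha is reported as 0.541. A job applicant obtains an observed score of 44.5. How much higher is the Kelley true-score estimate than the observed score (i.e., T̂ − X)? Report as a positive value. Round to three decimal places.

11.241

T̂ = ρX + (1 − ρ)μ
  = 0.541 × 44.5 + 0.459 × 68.99
  = 24.0745 + 31.66641
  = 55.74091
  ≈ 55.7409
T̂ − X = 55.7409 − 44.5 = 11.2409 → 11.241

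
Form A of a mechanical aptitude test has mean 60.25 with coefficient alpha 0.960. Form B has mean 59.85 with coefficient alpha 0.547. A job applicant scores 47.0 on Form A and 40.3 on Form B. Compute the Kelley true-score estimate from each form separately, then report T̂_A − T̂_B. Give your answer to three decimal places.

T̂_A = 0.960(47.0) + 0.040(60.25) = 47.53000
T̂_B = 0.547(40.3) + 0.453(59.85) = 49.15615
T̂_A − T̂_B = -1.62615

-1.626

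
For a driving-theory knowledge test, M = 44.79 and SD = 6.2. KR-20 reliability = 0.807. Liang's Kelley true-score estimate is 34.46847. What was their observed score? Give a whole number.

T̂ = ρX + (1 − ρ)μ  ⇒  X = (T̂ − (1 − ρ)μ) / ρ
X = (34.46847 − 0.193 × 44.79) / 0.807 = (34.46847 − 8.64447) / 0.807 = 25.82400 / 0.807 = 32.00

32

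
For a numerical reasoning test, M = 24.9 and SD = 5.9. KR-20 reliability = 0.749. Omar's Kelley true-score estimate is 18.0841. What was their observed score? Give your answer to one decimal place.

T̂ = ρX + (1 − ρ)μ  ⇒  X = (T̂ − (1 − ρ)μ) / ρ
X = (18.0841 − 0.251 × 24.9) / 0.749 = (18.0841 − 6.2499) / 0.749 = 11.8342 / 0.749 = 15.800

15.8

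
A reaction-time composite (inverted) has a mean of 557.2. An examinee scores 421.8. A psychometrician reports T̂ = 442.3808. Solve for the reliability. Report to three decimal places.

T̂ = ρX + (1 − ρ)μ  ⇒  T̂ − μ = ρ(X − μ)
ρ = (T̂ − μ)/(X − μ) = (442.3808 − 557.2) / (421.8 − 557.2) = -114.8192 / -135.4 = 0.84800

0.848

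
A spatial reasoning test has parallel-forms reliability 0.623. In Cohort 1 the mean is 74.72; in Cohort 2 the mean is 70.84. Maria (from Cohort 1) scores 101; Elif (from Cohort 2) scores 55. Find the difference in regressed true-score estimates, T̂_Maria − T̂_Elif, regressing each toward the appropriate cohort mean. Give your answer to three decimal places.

T̂_Maria = 0.623(101) + 0.377(74.72) = 91.09244
T̂_Elif = 0.623(55) + 0.377(70.84) = 60.97168
Difference = 91.09244 − 60.97168 = 30.12076

30.121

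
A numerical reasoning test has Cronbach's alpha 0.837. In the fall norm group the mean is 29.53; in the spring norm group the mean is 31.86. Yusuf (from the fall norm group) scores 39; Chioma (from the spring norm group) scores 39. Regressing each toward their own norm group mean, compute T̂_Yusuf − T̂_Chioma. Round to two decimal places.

T̂_Yusuf = 0.837(39) + 0.163(29.53) = 37.4564
T̂_Chioma = 0.837(39) + 0.163(31.86) = 37.8362
Difference = 37.4564 − 37.8362 = -0.3798

-0.38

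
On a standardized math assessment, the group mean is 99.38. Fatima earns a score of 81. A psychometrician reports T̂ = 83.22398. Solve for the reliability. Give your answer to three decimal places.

T̂ = ρX + (1 − ρ)μ  ⇒  T̂ − μ = ρ(X − μ)
ρ = (T̂ − μ)/(X − μ) = (83.22398 − 99.38) / (81 − 99.38) = -16.15602 / -18.38 = 0.87900

0.879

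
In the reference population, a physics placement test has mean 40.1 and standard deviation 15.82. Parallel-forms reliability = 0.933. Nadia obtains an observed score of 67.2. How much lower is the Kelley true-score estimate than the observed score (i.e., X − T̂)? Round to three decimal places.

Regress the observed score toward the mean by the unreliability: T̂ = 0.933·67.2 + 0.067·40.1 = 62.6976 + 2.6867 = 65.38430.
X − T̂ = 67.2 − 65.3843 = 1.8157 → 1.816

1.816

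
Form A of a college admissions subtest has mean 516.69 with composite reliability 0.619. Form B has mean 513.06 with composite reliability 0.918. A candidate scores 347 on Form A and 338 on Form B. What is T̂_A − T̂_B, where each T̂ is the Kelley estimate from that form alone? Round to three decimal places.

59.297

T̂_A = 0.619(347) + 0.381(516.69) = 411.65189
T̂_B = 0.918(338) + 0.082(513.06) = 352.35492
T̂_A − T̂_B = 59.29697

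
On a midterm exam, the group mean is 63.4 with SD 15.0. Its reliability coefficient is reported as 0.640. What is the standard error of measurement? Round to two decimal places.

SEM = SD · √(1 − ρ) = 15.0 × √0.360 = 15.0 × 0.6000 = 9.000

9.00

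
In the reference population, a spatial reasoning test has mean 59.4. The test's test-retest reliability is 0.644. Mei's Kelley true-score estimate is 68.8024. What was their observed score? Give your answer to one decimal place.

74.0

T̂ = ρX + (1 − ρ)μ  ⇒  X = (T̂ − (1 − ρ)μ) / ρ
X = (68.8024 − 0.356 × 59.4) / 0.644 = (68.8024 − 21.1464) / 0.644 = 47.6560 / 0.644 = 74.000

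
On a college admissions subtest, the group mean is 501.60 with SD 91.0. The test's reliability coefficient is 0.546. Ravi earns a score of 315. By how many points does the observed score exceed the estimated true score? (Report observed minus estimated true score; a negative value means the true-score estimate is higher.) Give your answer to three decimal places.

Weight the observed score by reliability and the mean by (1 − reliability): T̂ = 0.546·315 + 0.454·501.60 = 171.990 + 227.72640 = 399.71640.
X − T̂ = 315 − 399.7164 = -84.7164 → -84.716

-84.716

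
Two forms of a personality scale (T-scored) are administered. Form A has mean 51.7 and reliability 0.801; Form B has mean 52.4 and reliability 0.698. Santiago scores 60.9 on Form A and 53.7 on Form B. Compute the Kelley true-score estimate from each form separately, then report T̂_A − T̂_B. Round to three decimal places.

T̂_A = 0.801(60.9) + 0.199(51.7) = 59.06920
T̂_B = 0.698(53.7) + 0.302(52.4) = 53.30740
T̂_A − T̂_B = 5.76180

5.762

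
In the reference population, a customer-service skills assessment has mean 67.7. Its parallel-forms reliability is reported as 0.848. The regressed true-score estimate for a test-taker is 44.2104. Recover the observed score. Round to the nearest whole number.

T̂ = ρX + (1 − ρ)μ  ⇒  X = (T̂ − (1 − ρ)μ) / ρ
X = (44.2104 − 0.152 × 67.7) / 0.848 = (44.2104 − 10.2904) / 0.848 = 33.9200 / 0.848 = 40.00

40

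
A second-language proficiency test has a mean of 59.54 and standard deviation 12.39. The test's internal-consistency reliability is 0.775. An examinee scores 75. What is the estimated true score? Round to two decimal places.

T̂ = ρX + (1 − ρ)μ
  = 0.775 × 75 + 0.225 × 59.54
  = 58.125 + 13.39650
  = 71.522
  ≈ 71.52

71.52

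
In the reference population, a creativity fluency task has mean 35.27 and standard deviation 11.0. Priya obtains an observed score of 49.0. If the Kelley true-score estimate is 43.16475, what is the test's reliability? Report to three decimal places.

T̂ = ρX + (1 − ρ)μ  ⇒  T̂ − μ = ρ(X − μ)
ρ = (T̂ − μ)/(X − μ) = (43.16475 − 35.27) / (49.0 − 35.27) = 7.89475 / 13.73 = 0.57500

0.575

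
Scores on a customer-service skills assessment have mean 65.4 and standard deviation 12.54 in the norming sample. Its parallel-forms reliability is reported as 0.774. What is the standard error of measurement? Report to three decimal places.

SEM = SD · √(1 − ρ) = 12.54 × √0.226 = 12.54 × 0.4754 = 5.9614

5.961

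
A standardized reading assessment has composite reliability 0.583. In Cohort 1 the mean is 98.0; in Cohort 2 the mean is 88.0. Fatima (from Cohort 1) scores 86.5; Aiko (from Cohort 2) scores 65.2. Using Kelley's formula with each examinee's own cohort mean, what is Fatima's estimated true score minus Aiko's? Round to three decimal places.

16.588

T̂_Fatima = 0.583(86.5) + 0.417(98.0) = 91.29550
T̂_Aiko = 0.583(65.2) + 0.417(88.0) = 74.70760
Difference = 91.29550 − 74.70760 = 16.58790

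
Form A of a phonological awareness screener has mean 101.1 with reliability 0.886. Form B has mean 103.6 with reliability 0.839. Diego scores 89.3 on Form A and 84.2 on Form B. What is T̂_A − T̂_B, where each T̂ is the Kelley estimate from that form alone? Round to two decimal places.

T̂_A = 0.886(89.3) + 0.114(101.1) = 90.6452
T̂_B = 0.839(84.2) + 0.161(103.6) = 87.3234
T̂_A − T̂_B = 3.3218

3.32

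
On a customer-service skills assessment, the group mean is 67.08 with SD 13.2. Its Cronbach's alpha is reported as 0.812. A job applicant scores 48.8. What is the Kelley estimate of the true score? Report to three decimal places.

Kelley's formula gives T̂ = 0.812·48.8 + 0.188·67.08 = 39.6256 + 12.61104 = 52.2366.

52.237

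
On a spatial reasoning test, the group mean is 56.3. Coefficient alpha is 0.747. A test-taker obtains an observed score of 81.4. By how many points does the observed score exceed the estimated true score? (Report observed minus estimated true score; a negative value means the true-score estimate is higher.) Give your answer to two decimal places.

6.35

Weight the observed score by reliability and the mean by (1 − reliability): T̂ = 0.747·81.4 + 0.253·56.3 = 60.8058 + 14.2439 = 75.0497.
X − T̂ = 81.4 − 75.050 = 6.350 → 6.35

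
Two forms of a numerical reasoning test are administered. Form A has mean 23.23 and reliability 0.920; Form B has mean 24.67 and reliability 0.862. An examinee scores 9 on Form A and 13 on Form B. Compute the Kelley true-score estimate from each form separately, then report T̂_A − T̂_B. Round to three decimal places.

T̂_A = 0.920(9) + 0.080(23.23) = 10.13840
T̂_B = 0.862(13) + 0.138(24.67) = 14.61046
T̂_A − T̂_B = -4.47206

-4.472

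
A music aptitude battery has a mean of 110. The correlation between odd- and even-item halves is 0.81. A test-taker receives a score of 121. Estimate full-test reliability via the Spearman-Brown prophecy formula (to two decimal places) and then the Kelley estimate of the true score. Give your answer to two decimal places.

Spearman-Brown: ρ = 2r/(1 + r) = 2(0.81)/(1 + 0.81) = 1.620/1.81 = 0.8950 → 0.90
T̂ = ρX + (1 − ρ)μ
  = 0.90 × 121 + 0.10 × 110
  = 108.90 + 11.00
  = 119.900
  ≈ 119.90

119.90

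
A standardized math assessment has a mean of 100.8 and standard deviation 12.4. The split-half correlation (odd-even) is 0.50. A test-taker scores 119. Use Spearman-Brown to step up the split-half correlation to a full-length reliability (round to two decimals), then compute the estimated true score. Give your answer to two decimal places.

112.99

Spearman-Brown: ρ = 2r/(1 + r) = 2(0.50)/(1 + 0.50) = 1.000/1.50 = 0.6667 → 0.67
T̂ = ρX + (1 − ρ)μ
  = 0.67 × 119 + 0.33 × 100.8
  = 79.73 + 33.264
  = 112.994
  ≈ 112.99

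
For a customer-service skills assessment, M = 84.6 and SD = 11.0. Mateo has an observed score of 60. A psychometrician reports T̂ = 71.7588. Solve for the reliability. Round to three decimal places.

0.522

T̂ = ρX + (1 − ρ)μ  ⇒  T̂ − μ = ρ(X − μ)
ρ = (T̂ − μ)/(X − μ) = (71.7588 − 84.6) / (60 − 84.6) = -12.8412 / -24.6 = 0.52200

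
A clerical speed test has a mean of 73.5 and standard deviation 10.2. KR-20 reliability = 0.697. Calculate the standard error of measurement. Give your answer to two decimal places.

5.61

SEM = SD · √(1 − ρ) = 10.2 × √0.303 = 10.2 × 0.5505 = 5.615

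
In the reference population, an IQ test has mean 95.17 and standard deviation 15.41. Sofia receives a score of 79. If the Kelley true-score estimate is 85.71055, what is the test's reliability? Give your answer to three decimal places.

0.585

T̂ = ρX + (1 − ρ)μ  ⇒  T̂ − μ = ρ(X − μ)
ρ = (T̂ − μ)/(X − μ) = (85.71055 − 95.17) / (79 − 95.17) = -9.45945 / -16.17 = 0.58500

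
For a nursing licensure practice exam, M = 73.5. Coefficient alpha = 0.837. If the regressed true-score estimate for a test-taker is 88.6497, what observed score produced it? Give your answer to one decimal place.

91.6

T̂ = ρX + (1 − ρ)μ  ⇒  X = (T̂ − (1 − ρ)μ) / ρ
X = (88.6497 − 0.163 × 73.5) / 0.837 = (88.6497 − 11.9805) / 0.837 = 76.6692 / 0.837 = 91.600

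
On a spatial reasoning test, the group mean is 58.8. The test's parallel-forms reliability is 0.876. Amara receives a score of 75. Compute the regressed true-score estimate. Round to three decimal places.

T̂ = ρX + (1 − ρ)μ
  = 0.876 × 75 + 0.124 × 58.8
  = 65.700 + 7.2912
  = 72.9912
  ≈ 72.991

72.991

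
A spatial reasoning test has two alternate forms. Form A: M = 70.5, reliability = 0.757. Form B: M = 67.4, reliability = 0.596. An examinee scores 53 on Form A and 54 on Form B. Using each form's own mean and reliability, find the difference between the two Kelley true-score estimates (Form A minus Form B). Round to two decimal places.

-2.16

T̂_A = 0.757(53) + 0.243(70.5) = 57.2525
T̂_B = 0.596(54) + 0.404(67.4) = 59.4136
T̂_A − T̂_B = -2.1611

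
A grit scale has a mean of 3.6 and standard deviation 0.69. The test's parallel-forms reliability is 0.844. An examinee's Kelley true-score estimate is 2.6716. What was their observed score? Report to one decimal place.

T̂ = ρX + (1 − ρ)μ  ⇒  X = (T̂ − (1 − ρ)μ) / ρ
X = (2.6716 − 0.156 × 3.6) / 0.844 = (2.6716 − 0.5616) / 0.844 = 2.1100 / 0.844 = 2.500

2.5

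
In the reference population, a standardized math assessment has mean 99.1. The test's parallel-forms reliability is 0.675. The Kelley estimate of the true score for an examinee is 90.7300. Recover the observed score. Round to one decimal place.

86.7

T̂ = ρX + (1 − ρ)μ  ⇒  X = (T̂ − (1 − ρ)μ) / ρ
X = (90.7300 − 0.325 × 99.1) / 0.675 = (90.7300 − 32.2075) / 0.675 = 58.5225 / 0.675 = 86.700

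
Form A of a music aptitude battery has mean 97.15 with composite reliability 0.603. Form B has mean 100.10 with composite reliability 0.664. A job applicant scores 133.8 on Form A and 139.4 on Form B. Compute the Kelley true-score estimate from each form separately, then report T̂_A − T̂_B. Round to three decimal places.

-6.945

T̂_A = 0.603(133.8) + 0.397(97.15) = 119.24995
T̂_B = 0.664(139.4) + 0.336(100.10) = 126.19520
T̂_A − T̂_B = -6.94525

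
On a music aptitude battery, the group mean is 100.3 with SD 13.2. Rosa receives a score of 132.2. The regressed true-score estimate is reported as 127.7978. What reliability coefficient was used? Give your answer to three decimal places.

0.862

T̂ = ρX + (1 − ρ)μ  ⇒  T̂ − μ = ρ(X − μ)
ρ = (T̂ − μ)/(X − μ) = (127.7978 − 100.3) / (132.2 − 100.3) = 27.4978 / 31.9 = 0.86200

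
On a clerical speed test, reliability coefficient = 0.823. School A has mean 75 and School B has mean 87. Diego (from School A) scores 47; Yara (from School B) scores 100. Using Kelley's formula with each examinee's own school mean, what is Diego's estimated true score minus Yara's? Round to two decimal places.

-45.74

T̂_Diego = 0.823(47) + 0.177(75) = 51.9560
T̂_Yara = 0.823(100) + 0.177(87) = 97.6990
Difference = 51.9560 − 97.6990 = -45.7430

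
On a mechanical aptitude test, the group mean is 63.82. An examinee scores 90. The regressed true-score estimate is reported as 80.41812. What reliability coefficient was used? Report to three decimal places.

0.634

T̂ = ρX + (1 − ρ)μ  ⇒  T̂ − μ = ρ(X − μ)
ρ = (T̂ − μ)/(X − μ) = (80.41812 − 63.82) / (90 − 63.82) = 16.59812 / 26.18 = 0.63400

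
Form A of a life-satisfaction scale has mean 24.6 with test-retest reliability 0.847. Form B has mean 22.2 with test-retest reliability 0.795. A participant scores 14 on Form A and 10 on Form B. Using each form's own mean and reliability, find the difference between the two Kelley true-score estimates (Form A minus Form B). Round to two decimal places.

T̂_A = 0.847(14) + 0.153(24.6) = 15.6218
T̂_B = 0.795(10) + 0.205(22.2) = 12.5010
T̂_A − T̂_B = 3.1208

3.12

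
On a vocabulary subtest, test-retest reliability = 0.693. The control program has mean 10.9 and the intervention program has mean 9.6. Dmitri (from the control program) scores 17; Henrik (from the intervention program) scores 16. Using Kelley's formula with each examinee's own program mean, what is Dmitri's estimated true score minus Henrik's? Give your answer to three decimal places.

1.092

T̂_Dmitri = 0.693(17) + 0.307(10.9) = 15.12730
T̂_Henrik = 0.693(16) + 0.307(9.6) = 14.03520
Difference = 15.12730 − 14.03520 = 1.09210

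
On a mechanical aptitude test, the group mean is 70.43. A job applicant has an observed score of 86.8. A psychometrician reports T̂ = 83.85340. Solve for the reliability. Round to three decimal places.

0.820

T̂ = ρX + (1 − ρ)μ  ⇒  T̂ − μ = ρ(X − μ)
ρ = (T̂ − μ)/(X − μ) = (83.85340 − 70.43) / (86.8 − 70.43) = 13.42340 / 16.37 = 0.82000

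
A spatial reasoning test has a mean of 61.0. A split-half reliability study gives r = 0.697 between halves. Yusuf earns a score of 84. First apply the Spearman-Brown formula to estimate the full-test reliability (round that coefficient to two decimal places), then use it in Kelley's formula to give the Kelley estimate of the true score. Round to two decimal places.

79.86

Spearman-Brown: ρ = 2r/(1 + r) = 2(0.697)/(1 + 0.697) = 1.3940/1.697 = 0.8214 → 0.82
T̂ = 0.82(84) + 0.18(61.0) = 68.88 + 10.980 = 79.860 → 79.86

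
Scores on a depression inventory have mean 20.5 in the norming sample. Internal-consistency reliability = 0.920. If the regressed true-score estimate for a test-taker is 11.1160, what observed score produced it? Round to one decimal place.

T̂ = ρX + (1 − ρ)μ  ⇒  X = (T̂ − (1 − ρ)μ) / ρ
X = (11.1160 − 0.080 × 20.5) / 0.920 = (11.1160 − 1.6400) / 0.920 = 9.4760 / 0.920 = 10.300

10.3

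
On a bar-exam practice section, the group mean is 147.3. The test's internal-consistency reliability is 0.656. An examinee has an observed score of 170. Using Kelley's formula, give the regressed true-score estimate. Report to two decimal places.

162.19

T̂ = 0.656(170) + 0.344(147.3) = 111.520 + 50.6712 = 162.191 → 162.19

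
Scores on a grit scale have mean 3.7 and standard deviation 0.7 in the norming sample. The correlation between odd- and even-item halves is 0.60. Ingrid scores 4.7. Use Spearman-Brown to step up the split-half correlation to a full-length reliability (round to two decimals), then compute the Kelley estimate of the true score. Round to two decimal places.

4.45

Spearman-Brown: ρ = 2r/(1 + r) = 2(0.60)/(1 + 0.60) = 1.200/1.60 = 0.7500 → 0.75
T̂ = ρX + (1 − ρ)μ
  = 0.75 × 4.7 + 0.25 × 3.7
  = 3.525 + 0.925
  = 4.450
  ≈ 4.45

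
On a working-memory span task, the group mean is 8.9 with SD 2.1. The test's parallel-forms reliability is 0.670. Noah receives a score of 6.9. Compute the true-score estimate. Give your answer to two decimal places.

7.56

Weight the observed score by reliability and the mean by (1 − reliability): T̂ = 0.670·6.9 + 0.330·8.9 = 4.6230 + 2.9370 = 7.560.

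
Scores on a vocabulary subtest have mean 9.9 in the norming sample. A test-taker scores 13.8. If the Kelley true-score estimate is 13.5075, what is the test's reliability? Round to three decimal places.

T̂ = ρX + (1 − ρ)μ  ⇒  T̂ − μ = ρ(X − μ)
ρ = (T̂ − μ)/(X − μ) = (13.5075 − 9.9) / (13.8 − 9.9) = 3.6075 / 3.9 = 0.92500

0.925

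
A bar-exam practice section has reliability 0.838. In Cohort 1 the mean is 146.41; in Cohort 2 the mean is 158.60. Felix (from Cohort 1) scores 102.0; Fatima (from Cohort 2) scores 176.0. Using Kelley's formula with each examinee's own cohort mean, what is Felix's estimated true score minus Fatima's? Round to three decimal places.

-63.987

T̂_Felix = 0.838(102.0) + 0.162(146.41) = 109.19442
T̂_Fatima = 0.838(176.0) + 0.162(158.60) = 173.18120
Difference = 109.19442 − 173.18120 = -63.98678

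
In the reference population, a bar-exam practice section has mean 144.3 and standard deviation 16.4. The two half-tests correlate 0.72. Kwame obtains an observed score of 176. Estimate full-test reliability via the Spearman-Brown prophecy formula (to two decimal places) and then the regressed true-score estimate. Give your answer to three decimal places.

170.928

Spearman-Brown: ρ = 2r/(1 + r) = 2(0.72)/(1 + 0.72) = 1.440/1.72 = 0.8372 → 0.84
T̂ = 0.84(176) + 0.16(144.3) = 147.84 + 23.088 = 170.9280 → 170.928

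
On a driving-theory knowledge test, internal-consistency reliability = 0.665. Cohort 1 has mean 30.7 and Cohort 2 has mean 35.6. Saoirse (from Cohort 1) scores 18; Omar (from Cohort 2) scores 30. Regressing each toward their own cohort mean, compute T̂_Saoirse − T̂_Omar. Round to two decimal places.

T̂_Saoirse = 0.665(18) + 0.335(30.7) = 22.2545
T̂_Omar = 0.665(30) + 0.335(35.6) = 31.8760
Difference = 22.2545 − 31.8760 = -9.6215

-9.62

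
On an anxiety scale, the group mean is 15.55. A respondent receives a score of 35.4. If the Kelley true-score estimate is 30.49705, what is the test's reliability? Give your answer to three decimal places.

T̂ = ρX + (1 − ρ)μ  ⇒  T̂ − μ = ρ(X − μ)
ρ = (T̂ − μ)/(X − μ) = (30.49705 − 15.55) / (35.4 − 15.55) = 14.94705 / 19.85 = 0.75300

0.753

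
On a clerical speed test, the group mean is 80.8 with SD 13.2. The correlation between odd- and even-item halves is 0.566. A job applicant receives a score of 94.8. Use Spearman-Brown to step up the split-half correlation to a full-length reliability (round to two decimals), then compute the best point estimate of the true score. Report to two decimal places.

Spearman-Brown: ρ = 2r/(1 + r) = 2(0.566)/(1 + 0.566) = 1.1320/1.566 = 0.7229 → 0.72
T̂ = ρX + (1 − ρ)μ
  = 0.72 × 94.8 + 0.28 × 80.8
  = 68.256 + 22.624
  = 90.880
  ≈ 90.88

90.88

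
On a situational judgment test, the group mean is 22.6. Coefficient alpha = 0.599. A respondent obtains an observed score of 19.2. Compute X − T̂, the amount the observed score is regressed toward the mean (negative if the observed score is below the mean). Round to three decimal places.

T̂ = 0.599(19.2) + 0.401(22.6) = 11.5008 + 9.0626 = 20.56340 → 20.5634
X − T̂ = 19.2 − 20.5634 = -1.3634 → -1.363

-1.363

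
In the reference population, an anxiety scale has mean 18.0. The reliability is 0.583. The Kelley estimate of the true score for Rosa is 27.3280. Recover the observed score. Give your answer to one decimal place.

34.0

T̂ = ρX + (1 − ρ)μ  ⇒  X = (T̂ − (1 − ρ)μ) / ρ
X = (27.3280 − 0.417 × 18.0) / 0.583 = (27.3280 − 7.5060) / 0.583 = 19.8220 / 0.583 = 34.000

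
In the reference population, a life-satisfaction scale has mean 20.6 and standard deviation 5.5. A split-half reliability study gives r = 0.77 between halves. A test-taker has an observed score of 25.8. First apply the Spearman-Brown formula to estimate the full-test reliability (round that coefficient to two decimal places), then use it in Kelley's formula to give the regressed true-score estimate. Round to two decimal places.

Spearman-Brown: ρ = 2r/(1 + r) = 2(0.77)/(1 + 0.77) = 1.540/1.77 = 0.8701 → 0.87
T̂ = 0.87(25.8) + 0.13(20.6) = 22.446 + 2.678 = 25.124 → 25.12

25.12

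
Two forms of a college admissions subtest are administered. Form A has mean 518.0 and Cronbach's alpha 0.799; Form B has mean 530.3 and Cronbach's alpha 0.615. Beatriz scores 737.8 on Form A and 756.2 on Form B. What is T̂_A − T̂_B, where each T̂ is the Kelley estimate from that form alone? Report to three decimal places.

24.392

T̂_A = 0.799(737.8) + 0.201(518.0) = 693.62020
T̂_B = 0.615(756.2) + 0.385(530.3) = 669.22850
T̂_A − T̂_B = 24.39170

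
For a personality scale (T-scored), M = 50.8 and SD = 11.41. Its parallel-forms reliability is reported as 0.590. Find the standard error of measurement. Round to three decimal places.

SEM = SD · √(1 − ρ) = 11.41 × √0.410 = 11.41 × 0.6403 = 7.3060

7.306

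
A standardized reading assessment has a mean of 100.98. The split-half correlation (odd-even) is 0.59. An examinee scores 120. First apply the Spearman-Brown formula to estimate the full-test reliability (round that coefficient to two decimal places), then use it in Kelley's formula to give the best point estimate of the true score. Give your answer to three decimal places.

Spearman-Brown: ρ = 2r/(1 + r) = 2(0.59)/(1 + 0.59) = 1.180/1.59 = 0.7421 → 0.74
Regress the observed score toward the mean by the unreliability: T̂ = 0.74·120 + 0.26·100.98 = 88.80 + 26.2548 = 115.0548.

115.055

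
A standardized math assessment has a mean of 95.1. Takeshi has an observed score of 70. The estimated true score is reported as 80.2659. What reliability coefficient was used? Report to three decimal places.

0.591

T̂ = ρX + (1 − ρ)μ  ⇒  T̂ − μ = ρ(X − μ)
ρ = (T̂ − μ)/(X − μ) = (80.2659 − 95.1) / (70 − 95.1) = -14.8341 / -25.1 = 0.59100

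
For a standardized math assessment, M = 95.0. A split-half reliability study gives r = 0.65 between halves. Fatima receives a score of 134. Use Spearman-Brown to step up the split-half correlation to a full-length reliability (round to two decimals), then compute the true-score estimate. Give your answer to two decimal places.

125.81

Spearman-Brown: ρ = 2r/(1 + r) = 2(0.65)/(1 + 0.65) = 1.300/1.65 = 0.7879 → 0.79
Regress the observed score toward the mean by the unreliability: T̂ = 0.79·134 + 0.21·95.0 = 105.86 + 19.950 = 125.810.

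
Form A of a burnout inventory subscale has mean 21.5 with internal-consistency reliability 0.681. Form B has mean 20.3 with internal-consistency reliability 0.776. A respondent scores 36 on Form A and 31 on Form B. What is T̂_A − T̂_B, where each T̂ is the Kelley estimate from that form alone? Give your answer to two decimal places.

2.77

T̂_A = 0.681(36) + 0.319(21.5) = 31.3745
T̂_B = 0.776(31) + 0.224(20.3) = 28.6032
T̂_A − T̂_B = 2.7713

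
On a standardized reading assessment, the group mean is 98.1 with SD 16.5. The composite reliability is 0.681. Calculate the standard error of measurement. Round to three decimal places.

9.319

SEM = SD · √(1 − ρ) = 16.5 × √0.319 = 16.5 × 0.5648 = 9.3192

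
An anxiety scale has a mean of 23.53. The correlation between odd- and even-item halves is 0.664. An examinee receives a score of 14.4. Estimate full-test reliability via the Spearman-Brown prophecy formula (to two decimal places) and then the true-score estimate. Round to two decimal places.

Spearman-Brown: ρ = 2r/(1 + r) = 2(0.664)/(1 + 0.664) = 1.3280/1.664 = 0.7981 → 0.80
Weight the observed score by reliability and the mean by (1 − reliability): T̂ = 0.80·14.4 + 0.20·23.53 = 11.520 + 4.7060 = 16.226.

16.23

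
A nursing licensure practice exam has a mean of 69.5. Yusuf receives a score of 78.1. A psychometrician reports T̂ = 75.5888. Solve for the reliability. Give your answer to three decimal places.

0.708

T̂ = ρX + (1 − ρ)μ  ⇒  T̂ − μ = ρ(X − μ)
ρ = (T̂ − μ)/(X − μ) = (75.5888 − 69.5) / (78.1 − 69.5) = 6.0888 / 8.6 = 0.70800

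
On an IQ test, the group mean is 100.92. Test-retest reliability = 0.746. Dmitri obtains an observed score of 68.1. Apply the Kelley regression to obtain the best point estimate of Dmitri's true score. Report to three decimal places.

76.436

T̂ = ρX + (1 − ρ)μ
  = 0.746 × 68.1 + 0.254 × 100.92
  = 50.8026 + 25.63368
  = 76.4363
  ≈ 76.436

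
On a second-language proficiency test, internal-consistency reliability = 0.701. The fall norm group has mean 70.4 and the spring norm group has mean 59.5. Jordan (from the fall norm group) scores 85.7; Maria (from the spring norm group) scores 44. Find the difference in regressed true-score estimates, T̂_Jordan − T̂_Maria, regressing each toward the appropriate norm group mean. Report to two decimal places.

32.49

T̂_Jordan = 0.701(85.7) + 0.299(70.4) = 81.1253
T̂_Maria = 0.701(44) + 0.299(59.5) = 48.6345
Difference = 81.1253 − 48.6345 = 32.4908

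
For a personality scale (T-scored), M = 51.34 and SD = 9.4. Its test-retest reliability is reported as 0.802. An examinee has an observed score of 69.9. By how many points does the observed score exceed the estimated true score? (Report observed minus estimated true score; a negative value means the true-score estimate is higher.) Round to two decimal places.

T̂ = ρX + (1 − ρ)μ
  = 0.802 × 69.9 + 0.198 × 51.34
  = 56.0598 + 10.16532
  = 66.2251
  ≈ 66.225
X − T̂ = 69.9 − 66.225 = 3.675 → 3.67

3.67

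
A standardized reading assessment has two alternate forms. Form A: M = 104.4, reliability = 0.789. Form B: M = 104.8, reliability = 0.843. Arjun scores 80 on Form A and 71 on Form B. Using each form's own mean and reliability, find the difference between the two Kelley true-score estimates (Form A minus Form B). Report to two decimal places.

8.84

T̂_A = 0.789(80) + 0.211(104.4) = 85.1484
T̂_B = 0.843(71) + 0.157(104.8) = 76.3066
T̂_A − T̂_B = 8.8418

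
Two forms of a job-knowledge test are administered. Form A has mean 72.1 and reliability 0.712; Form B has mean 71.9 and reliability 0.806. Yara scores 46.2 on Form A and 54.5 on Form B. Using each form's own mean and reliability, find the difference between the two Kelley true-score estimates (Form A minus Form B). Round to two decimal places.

-4.22

T̂_A = 0.712(46.2) + 0.288(72.1) = 53.6592
T̂_B = 0.806(54.5) + 0.194(71.9) = 57.8756
T̂_A − T̂_B = -4.2164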